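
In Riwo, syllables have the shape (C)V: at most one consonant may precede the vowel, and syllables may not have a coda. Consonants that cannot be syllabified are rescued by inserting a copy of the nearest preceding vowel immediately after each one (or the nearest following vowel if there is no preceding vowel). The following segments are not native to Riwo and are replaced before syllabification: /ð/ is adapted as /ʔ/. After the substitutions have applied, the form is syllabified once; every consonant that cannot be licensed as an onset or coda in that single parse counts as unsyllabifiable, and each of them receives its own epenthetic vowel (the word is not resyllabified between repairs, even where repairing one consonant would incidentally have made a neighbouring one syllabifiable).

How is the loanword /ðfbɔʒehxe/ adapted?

ʔɔfɔbɔʒehexe

Substitution: /ð/ → /ʔ/, giving /ʔfbɔʒehxe/.
Under (C)V, the unsyllabifiable consonants are /ʔ/, /f/, /h/ (no codas are permitted; onsets are limited to one consonant).
Inserting the epenthetic vowel yields /ʔ/ → /ʔɔ/, /f/ → /fɔ/, /h/ → /he/.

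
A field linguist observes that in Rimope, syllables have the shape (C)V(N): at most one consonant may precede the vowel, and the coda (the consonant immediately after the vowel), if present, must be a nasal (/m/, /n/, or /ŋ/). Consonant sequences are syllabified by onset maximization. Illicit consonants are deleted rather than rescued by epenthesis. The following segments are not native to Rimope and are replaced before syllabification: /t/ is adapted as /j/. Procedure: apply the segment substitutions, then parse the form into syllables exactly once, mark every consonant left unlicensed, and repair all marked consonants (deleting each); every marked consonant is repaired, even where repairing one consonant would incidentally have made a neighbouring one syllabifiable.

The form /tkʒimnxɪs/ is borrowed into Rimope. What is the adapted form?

ʒimxɪ

Substitution: /t/ → /j/, giving /jkʒimnxɪs/.
Syllabifying with onset maximization leaves /j/, /k/, /n/, /s/ stranded (only a nasal (/m/, /n/, or /ŋ/) is licensed in coda position; onsets are limited to one consonant).
Deletion applies to /j/, /k/, /n/, /s/.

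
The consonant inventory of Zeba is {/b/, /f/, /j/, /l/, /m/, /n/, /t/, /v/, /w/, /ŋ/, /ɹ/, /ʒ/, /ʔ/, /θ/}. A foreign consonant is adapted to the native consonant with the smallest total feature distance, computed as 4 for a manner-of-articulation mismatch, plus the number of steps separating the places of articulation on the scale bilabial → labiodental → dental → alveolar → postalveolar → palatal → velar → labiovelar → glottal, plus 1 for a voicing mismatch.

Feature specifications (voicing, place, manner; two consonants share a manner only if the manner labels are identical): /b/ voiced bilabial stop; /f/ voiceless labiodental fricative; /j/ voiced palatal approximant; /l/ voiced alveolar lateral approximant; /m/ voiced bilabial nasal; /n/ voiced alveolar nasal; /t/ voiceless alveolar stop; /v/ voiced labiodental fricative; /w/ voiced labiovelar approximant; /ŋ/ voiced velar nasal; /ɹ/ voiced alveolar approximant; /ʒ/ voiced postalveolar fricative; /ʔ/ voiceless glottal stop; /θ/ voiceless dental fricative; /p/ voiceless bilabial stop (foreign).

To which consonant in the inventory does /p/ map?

b

/b/ is closest: same manner (stop), place distance 0 (bilabial→bilabial), voicing differs (+1); total 1. Next closest is /t/ at distance 3.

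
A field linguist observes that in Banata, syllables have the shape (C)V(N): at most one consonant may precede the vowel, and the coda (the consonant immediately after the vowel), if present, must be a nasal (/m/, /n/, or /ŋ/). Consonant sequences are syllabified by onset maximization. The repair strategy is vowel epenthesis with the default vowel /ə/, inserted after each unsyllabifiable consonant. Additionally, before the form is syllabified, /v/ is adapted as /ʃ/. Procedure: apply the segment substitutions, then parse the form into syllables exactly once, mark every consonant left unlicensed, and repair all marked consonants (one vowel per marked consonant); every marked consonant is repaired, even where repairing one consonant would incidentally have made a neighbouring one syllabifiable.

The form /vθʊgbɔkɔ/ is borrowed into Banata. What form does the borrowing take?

ʃəθʊgəbɔkɔ

Substitution: /v/ → /ʃ/, giving /ʃθʊgbɔkɔ/.
Syllabifying with onset maximization leaves /ʃ/, /g/ stranded (only a nasal (/m/, /n/, or /ŋ/) is licensed in coda position; onsets are limited to one consonant).
Inserting the epenthetic vowel yields /ʃ/ → /ʃə/, /g/ → /gə/.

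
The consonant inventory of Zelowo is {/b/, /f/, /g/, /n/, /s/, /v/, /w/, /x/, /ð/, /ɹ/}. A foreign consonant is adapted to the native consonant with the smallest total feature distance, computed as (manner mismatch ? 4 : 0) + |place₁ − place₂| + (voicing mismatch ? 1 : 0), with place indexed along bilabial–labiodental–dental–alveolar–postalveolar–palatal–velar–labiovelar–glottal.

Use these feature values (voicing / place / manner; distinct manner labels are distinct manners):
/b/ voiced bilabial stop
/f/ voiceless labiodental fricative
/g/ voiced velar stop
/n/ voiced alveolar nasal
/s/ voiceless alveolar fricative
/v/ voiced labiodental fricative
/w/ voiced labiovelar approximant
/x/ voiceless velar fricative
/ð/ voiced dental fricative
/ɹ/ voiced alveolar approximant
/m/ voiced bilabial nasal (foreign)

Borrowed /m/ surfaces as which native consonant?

n

/n/ is closest: same manner (nasal), place distance 3 (bilabial→alveolar), same voicing; total 3. Next closest is /b/ at distance 4.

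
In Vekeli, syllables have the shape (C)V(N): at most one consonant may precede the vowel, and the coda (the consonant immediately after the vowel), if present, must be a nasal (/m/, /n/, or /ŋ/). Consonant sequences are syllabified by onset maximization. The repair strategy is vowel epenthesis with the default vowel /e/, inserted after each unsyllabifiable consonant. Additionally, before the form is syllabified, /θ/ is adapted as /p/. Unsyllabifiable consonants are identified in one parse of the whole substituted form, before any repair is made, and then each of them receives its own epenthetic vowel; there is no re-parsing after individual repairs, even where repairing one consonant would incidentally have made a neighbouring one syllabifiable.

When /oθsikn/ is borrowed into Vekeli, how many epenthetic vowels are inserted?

After substitution the input is /opsikn/.
The unsyllabifiable consonants are /p/, /k/, /n/; each receives one epenthetic vowel.

3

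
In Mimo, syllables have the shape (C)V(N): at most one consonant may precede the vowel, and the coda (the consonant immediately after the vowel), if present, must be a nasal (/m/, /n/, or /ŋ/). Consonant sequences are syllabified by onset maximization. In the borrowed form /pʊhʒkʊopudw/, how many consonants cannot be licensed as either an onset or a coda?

The consonants /h/, /ʒ/, /d/, /w/ cannot be parsed into a legal (C)V(N) syllable (only a nasal (/m/, /n/, or /ŋ/) is licensed in coda position; onsets are limited to one consonant).

4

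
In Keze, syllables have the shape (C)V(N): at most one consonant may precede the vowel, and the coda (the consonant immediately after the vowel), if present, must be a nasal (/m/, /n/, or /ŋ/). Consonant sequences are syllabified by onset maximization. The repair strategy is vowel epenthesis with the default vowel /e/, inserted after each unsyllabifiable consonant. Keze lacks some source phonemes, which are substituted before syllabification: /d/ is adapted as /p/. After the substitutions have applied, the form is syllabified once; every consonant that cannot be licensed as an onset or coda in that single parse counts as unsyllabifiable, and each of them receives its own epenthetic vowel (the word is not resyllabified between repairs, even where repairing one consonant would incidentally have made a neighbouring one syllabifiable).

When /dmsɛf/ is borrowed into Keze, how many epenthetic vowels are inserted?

After substitution the input is /pmsɛf/.
The unsyllabifiable consonants are /p/, /m/, /f/; each receives one epenthetic vowel.

3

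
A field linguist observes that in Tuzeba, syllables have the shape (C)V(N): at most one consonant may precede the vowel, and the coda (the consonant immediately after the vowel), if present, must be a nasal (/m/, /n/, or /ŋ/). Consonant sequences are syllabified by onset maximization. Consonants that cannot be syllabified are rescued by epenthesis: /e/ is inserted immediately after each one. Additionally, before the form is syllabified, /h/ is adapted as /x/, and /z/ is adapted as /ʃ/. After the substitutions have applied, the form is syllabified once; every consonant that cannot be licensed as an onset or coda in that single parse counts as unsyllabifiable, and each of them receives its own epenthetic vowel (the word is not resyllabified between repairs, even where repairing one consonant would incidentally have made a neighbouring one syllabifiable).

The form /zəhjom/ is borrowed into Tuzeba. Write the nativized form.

Substitution: /z/ → /ʃ/, /h/ → /x/, giving /ʃəxjom/.
Syllabifying with onset maximization leaves /x/ stranded (only a nasal (/m/, /n/, or /ŋ/) is licensed in coda position; onsets are limited to one consonant).
Inserting the epenthetic vowel yields /x/ → /xe/.

ʃəxejom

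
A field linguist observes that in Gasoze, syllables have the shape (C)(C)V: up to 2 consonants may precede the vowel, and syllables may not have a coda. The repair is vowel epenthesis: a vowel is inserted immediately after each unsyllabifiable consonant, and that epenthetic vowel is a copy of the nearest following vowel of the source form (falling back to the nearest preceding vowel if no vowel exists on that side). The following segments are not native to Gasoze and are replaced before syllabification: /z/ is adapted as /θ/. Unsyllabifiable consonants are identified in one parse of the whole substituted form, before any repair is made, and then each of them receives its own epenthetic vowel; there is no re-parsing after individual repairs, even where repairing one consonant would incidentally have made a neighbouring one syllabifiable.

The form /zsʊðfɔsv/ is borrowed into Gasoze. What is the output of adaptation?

θsʊðfɔsɔvɔ

Substitution: /z/ → /θ/, giving /θsʊðfɔsv/.
The consonants /s/, /v/ cannot be parsed into a legal (C)(C)V syllable (no codas are permitted; onsets may contain at most 2 consonants).
Epenthesis after each stranded consonant: /s/ → /sɔ/, /v/ → /vɔ/.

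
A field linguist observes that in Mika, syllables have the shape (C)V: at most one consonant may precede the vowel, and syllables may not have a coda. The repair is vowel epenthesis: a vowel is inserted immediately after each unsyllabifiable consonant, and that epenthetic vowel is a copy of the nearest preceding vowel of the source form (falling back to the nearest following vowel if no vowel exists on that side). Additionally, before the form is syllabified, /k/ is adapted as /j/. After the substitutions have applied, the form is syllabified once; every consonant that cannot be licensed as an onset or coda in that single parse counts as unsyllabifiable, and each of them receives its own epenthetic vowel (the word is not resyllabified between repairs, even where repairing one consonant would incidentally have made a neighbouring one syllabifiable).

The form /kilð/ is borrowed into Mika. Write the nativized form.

jiliði

Substitution: /k/ → /j/, giving /jilð/.
The consonants /l/, /ð/ cannot be parsed into a legal (C)V syllable (no codas are permitted; onsets are limited to one consonant).
Inserting the epenthetic vowel yields /l/ → /li/, /ð/ → /ði/.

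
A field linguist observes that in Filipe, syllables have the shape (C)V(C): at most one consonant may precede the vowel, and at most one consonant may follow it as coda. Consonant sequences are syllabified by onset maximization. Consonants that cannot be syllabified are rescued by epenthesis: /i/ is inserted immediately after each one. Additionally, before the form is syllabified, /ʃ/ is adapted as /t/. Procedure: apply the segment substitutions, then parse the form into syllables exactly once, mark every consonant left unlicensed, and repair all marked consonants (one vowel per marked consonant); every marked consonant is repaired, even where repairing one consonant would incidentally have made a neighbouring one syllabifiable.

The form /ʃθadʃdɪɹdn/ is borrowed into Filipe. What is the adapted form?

Substitution: /ʃ/ → /t/, giving /tθadtdɪɹdn/.
Under (C)V(C), the unsyllabifiable consonants are /t/, /t/, /d/, /n/ (at most one coda consonant is licensed; onsets are limited to one consonant).
Epenthesis after each stranded consonant: /t/ → /ti/, /t/ → /ti/, /d/ → /di/, /n/ → /ni/.

tiθadtidɪɹdini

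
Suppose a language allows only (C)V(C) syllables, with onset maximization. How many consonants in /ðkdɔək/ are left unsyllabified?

2

The consonants /ð/, /k/ cannot be parsed into a legal (C)V(C) syllable (at most one coda consonant is licensed; onsets are limited to one consonant).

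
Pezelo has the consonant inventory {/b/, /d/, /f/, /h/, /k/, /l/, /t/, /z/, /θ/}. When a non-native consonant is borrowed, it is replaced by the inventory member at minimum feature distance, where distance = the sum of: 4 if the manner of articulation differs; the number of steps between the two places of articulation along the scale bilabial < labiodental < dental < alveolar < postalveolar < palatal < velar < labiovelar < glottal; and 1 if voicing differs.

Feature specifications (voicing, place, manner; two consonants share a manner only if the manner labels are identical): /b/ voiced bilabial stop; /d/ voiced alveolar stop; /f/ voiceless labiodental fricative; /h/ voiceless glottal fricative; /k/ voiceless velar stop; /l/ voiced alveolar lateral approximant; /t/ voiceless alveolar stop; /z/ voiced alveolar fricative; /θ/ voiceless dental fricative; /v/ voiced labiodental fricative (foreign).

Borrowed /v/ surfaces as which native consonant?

f

/f/ is closest: same manner (fricative), place distance 0 (labiodental→labiodental), voicing differs (+1); total 1. Next closest is /z/ at distance 2.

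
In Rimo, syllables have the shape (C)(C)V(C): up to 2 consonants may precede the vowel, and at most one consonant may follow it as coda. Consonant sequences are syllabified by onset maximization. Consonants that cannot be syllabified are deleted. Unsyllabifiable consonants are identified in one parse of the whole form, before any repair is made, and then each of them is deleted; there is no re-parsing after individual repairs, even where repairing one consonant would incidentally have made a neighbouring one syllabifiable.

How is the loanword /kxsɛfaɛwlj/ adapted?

xsɛfaɛw

Under (C)(C)V(C), the unsyllabifiable consonants are /k/, /l/, /j/ (at most one coda consonant is licensed; onsets may contain at most 2 consonants).
Each unlicensed consonant is deleted: /k/, /l/, /j/.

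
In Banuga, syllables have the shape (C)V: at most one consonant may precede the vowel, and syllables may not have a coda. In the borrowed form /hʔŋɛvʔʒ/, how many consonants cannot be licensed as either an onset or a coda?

Under (C)V, the unsyllabifiable consonants are /h/, /ʔ/, /v/, /ʔ/, /ʒ/ (no codas are permitted; onsets are limited to one consonant).

5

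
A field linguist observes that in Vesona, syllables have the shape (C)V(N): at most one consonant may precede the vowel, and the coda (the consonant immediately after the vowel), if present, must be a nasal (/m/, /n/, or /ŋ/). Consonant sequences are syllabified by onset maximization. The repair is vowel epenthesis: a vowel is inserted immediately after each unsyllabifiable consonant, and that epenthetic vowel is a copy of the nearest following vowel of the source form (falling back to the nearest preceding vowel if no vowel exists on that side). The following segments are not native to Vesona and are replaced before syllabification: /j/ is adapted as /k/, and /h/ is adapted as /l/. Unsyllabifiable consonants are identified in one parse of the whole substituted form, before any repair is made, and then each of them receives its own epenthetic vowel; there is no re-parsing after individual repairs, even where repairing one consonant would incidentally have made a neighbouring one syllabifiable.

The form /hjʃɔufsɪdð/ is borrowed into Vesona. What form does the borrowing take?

lɔkɔʃɔufɪsɪdɪðɪ

Substitution: /h/ → /l/, /j/ → /k/, giving /lkʃɔufsɪdð/.
Under (C)V(N), the unsyllabifiable consonants are /l/, /k/, /f/, /d/, /ð/ (only a nasal (/m/, /n/, or /ŋ/) is licensed in coda position; onsets are limited to one consonant).
Epenthesis after each stranded consonant: /l/ → /lɔ/, /k/ → /kɔ/, /f/ → /fɪ/, /d/ → /dɪ/, /ð/ → /ðɪ/.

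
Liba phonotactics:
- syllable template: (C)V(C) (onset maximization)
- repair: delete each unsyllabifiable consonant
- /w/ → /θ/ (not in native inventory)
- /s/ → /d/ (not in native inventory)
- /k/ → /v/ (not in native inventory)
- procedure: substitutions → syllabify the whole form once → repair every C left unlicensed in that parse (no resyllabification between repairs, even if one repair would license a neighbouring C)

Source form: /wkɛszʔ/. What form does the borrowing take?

vɛd

Substitution: /w/ → /θ/, /k/ → /v/, /s/ → /d/, giving /θvɛdzʔ/.
Syllabifying with onset maximization leaves /θ/, /z/, /ʔ/ stranded (at most one coda consonant is licensed; onsets are limited to one consonant).
Each unlicensed consonant is deleted: /θ/, /z/, /ʔ/.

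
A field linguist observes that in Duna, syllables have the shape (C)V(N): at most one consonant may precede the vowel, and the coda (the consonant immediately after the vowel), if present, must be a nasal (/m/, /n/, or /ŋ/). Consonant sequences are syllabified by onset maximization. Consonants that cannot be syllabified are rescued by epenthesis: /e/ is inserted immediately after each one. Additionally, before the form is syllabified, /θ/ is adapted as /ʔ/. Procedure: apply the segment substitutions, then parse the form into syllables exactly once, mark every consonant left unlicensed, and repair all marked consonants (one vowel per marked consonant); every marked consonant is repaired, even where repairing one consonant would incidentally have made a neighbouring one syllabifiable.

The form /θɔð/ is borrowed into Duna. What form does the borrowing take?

ʔɔðe

Substitution: /θ/ → /ʔ/, giving /ʔɔð/.
Syllabifying with onset maximization leaves /ð/ stranded (only a nasal (/m/, /n/, or /ŋ/) is licensed in coda position; onsets are limited to one consonant).
Epenthesis after each stranded consonant: /ð/ → /ðe/.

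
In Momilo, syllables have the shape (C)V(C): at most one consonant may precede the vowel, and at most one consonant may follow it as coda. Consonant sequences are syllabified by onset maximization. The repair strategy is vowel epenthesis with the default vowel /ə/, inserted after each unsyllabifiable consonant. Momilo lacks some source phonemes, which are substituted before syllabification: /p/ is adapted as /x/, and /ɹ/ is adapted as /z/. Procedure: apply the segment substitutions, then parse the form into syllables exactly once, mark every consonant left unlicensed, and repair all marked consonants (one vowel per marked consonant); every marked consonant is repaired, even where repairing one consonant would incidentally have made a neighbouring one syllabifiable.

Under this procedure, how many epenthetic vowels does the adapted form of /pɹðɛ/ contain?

After substitution the input is /xzðɛ/.
The unsyllabifiable consonants are /x/, /z/; each receives one epenthetic vowel.

2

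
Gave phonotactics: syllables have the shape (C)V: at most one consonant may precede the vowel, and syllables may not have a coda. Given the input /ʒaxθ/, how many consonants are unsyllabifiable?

2

Under (C)V, the unsyllabifiable consonants are /x/, /θ/ (no codas are permitted; onsets are limited to one consonant).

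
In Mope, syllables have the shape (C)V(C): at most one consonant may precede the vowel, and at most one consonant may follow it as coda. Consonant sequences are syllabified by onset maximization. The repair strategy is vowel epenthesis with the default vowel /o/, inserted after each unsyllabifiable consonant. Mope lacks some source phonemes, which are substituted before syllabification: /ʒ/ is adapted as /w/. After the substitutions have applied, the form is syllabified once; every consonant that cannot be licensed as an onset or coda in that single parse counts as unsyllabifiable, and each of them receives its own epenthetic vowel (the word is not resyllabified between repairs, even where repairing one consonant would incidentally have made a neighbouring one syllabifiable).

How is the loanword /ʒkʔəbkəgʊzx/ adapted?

Substitution: /ʒ/ → /w/, giving /wkʔəbkəgʊzx/.
Syllabifying with onset maximization leaves /w/, /k/, /x/ stranded (at most one coda consonant is licensed; onsets are limited to one consonant).
Epenthesis after each stranded consonant: /w/ → /wo/, /k/ → /ko/, /x/ → /xo/.

wokoʔəbkəgʊzxo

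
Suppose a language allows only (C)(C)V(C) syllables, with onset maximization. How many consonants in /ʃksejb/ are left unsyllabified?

2

The consonants /ʃ/, /b/ cannot be parsed into a legal (C)(C)V(C) syllable (at most one coda consonant is licensed; onsets may contain at most 2 consonants).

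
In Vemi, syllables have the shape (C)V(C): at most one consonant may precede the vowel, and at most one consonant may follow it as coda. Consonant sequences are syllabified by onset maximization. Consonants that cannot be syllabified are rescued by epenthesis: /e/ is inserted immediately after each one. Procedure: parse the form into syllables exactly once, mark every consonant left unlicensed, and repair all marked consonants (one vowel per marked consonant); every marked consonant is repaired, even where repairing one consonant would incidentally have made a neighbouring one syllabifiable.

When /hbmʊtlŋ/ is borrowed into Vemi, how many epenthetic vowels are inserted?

4

The unsyllabifiable consonants are /h/, /b/, /l/, /ŋ/; each receives one epenthetic vowel.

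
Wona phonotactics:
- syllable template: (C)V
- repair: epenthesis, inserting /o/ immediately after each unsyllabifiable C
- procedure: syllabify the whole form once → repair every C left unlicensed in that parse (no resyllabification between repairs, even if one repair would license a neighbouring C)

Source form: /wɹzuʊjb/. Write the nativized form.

Syllabifying with onset maximization leaves /w/, /ɹ/, /j/, /b/ stranded (no codas are permitted; onsets are limited to one consonant).
Inserting the epenthetic vowel yields /w/ → /wo/, /ɹ/ → /ɹo/, /j/ → /jo/, /b/ → /bo/.

woɹozuʊjobo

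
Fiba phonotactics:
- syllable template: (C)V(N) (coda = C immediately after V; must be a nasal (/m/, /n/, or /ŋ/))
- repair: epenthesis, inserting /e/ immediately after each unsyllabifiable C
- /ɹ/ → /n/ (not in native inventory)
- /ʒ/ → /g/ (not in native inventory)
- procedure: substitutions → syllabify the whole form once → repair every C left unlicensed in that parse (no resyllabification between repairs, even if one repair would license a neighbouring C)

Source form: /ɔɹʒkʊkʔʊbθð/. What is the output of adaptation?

ɔngekʊkeʔʊbeθeðe

Substitution: /ɹ/ → /n/, /ʒ/ → /g/, giving /ɔngkʊkʔʊbθð/.
Syllabifying with onset maximization leaves /g/, /k/, /b/, /θ/, /ð/ stranded (only a nasal (/m/, /n/, or /ŋ/) is licensed in coda position; onsets are limited to one consonant).
Epenthesis after each stranded consonant: /g/ → /ge/, /k/ → /ke/, /b/ → /be/, /θ/ → /θe/, /ð/ → /ðe/.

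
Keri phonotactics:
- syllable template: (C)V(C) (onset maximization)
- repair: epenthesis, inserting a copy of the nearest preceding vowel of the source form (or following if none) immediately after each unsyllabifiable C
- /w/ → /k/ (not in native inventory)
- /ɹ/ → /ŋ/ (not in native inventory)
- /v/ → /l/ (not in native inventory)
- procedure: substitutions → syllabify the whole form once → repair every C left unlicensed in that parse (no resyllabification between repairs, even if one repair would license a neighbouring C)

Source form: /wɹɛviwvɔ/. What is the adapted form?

kɛŋɛliklɔ

Substitution: /w/ → /k/, /ɹ/ → /ŋ/, /v/ → /l/, giving /kŋɛliklɔ/.
Syllabifying with onset maximization leaves /k/ stranded (at most one coda consonant is licensed; onsets are limited to one consonant).
Each unlicensed consonant becomes the onset of a new syllable: /k/ → /kɛ/.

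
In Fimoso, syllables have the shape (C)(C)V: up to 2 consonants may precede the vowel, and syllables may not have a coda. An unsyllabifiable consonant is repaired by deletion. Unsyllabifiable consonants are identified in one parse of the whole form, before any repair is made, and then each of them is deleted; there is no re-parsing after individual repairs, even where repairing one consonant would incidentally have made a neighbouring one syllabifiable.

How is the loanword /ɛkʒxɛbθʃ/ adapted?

ɛʒxɛ

Syllabifying with onset maximization leaves /k/, /b/, /θ/, /ʃ/ stranded (no codas are permitted; onsets may contain at most 2 consonants).
Deleting the stranded consonants removes /k/, /b/, /θ/, /ʃ/.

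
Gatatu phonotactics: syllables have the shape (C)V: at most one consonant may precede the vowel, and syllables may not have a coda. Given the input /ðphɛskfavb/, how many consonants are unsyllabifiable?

The consonants /ð/, /p/, /s/, /k/, /v/, /b/ cannot be parsed into a legal (C)V syllable (no codas are permitted; onsets are limited to one consonant).

6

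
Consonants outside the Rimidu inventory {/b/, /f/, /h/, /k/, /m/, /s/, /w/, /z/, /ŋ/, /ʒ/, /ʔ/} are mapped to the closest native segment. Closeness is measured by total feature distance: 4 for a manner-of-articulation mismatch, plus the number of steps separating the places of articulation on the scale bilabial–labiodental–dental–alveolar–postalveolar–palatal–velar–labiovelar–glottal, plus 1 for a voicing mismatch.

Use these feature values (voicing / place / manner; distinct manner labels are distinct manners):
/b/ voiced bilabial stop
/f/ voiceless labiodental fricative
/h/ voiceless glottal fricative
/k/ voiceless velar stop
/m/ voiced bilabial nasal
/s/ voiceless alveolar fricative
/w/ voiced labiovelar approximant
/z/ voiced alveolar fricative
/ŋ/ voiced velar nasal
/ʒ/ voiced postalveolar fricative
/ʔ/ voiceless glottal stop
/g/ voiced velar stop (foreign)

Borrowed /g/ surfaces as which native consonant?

k

/k/ is closest: same manner (stop), place distance 0 (velar→velar), voicing differs (+1); total 1. Next closest is /ʔ/ at distance 3.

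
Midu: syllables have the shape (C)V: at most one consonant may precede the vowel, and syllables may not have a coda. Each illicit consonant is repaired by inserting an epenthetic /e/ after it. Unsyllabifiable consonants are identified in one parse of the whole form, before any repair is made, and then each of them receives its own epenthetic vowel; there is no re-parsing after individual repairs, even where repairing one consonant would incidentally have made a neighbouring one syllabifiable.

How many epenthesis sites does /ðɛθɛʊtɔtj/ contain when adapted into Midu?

2

The unsyllabifiable consonants are /t/, /j/; each receives one epenthetic vowel.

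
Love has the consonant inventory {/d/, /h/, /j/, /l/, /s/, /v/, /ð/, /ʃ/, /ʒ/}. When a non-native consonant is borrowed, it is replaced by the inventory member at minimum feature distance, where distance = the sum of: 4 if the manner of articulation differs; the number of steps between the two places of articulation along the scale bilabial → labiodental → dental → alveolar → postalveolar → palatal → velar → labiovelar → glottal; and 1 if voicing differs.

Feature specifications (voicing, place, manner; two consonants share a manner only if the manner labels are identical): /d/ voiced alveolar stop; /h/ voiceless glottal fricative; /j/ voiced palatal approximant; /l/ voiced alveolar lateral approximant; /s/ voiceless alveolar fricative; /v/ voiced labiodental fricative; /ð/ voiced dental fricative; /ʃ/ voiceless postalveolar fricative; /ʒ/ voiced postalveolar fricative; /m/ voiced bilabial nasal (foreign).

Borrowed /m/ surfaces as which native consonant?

v

/v/ is closest: manner differs (nasal→fricative, +4), place distance 1 (bilabial→labiodental), same voicing; total 5. Next closest is /ð/ at distance 6.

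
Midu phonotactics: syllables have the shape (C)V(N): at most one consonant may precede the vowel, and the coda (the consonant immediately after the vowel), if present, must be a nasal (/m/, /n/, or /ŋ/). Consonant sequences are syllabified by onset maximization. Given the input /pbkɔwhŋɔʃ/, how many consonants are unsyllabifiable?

5

Syllabifying with onset maximization leaves /p/, /b/, /w/, /h/, /ʃ/ stranded (only a nasal (/m/, /n/, or /ŋ/) is licensed in coda position; onsets are limited to one consonant).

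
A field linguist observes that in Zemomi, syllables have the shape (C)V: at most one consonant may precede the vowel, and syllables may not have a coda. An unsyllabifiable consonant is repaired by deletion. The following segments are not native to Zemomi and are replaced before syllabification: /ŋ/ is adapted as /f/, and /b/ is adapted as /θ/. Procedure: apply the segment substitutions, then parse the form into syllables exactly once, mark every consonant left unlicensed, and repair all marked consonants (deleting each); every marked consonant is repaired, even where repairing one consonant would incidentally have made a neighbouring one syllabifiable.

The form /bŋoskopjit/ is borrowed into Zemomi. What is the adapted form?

Substitution: /b/ → /θ/, /ŋ/ → /f/, giving /θfoskopjit/.
The consonants /θ/, /s/, /p/, /t/ cannot be parsed into a legal (C)V syllable (no codas are permitted; onsets are limited to one consonant).
Deletion applies to /θ/, /s/, /p/, /t/.

fokoji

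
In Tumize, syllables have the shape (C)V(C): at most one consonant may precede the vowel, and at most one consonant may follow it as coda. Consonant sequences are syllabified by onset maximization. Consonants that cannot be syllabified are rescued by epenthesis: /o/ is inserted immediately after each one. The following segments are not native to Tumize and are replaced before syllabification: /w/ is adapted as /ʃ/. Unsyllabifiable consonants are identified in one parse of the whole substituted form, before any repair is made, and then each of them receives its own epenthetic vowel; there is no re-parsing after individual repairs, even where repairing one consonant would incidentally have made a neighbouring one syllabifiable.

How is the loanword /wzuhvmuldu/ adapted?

ʃozuhvomuldu

Substitution: /w/ → /ʃ/, giving /ʃzuhvmuldu/.
The consonants /ʃ/, /v/ cannot be parsed into a legal (C)V(C) syllable (at most one coda consonant is licensed; onsets are limited to one consonant).
Epenthesis after each stranded consonant: /ʃ/ → /ʃo/, /v/ → /vo/.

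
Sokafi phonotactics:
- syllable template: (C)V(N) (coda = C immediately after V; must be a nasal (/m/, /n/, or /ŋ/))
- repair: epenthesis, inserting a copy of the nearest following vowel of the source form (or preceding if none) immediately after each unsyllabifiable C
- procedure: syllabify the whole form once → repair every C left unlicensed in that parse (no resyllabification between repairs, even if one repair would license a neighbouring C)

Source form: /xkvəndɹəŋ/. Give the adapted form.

Syllabifying with onset maximization leaves /x/, /k/, /d/ stranded (only a nasal (/m/, /n/, or /ŋ/) is licensed in coda position; onsets are limited to one consonant).
Each unlicensed consonant becomes the onset of a new syllable: /x/ → /xə/, /k/ → /kə/, /d/ → /də/.

xəkəvəndəɹəŋ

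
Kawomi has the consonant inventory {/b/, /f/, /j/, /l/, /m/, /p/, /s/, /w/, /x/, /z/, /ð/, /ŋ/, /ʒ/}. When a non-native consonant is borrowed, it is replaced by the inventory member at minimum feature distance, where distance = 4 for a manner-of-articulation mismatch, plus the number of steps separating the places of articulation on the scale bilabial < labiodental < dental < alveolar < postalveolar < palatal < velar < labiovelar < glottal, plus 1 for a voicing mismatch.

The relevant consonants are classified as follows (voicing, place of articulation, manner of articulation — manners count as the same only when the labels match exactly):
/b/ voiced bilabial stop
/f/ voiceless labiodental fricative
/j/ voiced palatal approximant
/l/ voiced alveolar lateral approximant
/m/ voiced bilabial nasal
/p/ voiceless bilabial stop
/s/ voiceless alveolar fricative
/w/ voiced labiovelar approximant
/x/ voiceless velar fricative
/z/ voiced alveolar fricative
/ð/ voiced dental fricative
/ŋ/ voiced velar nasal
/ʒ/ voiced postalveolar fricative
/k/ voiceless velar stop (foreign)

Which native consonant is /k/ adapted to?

/x/ is closest: manner differs (stop→fricative, +4), place distance 0 (velar→velar), same voicing; total 4. Next closest is /ŋ/ at distance 5.

x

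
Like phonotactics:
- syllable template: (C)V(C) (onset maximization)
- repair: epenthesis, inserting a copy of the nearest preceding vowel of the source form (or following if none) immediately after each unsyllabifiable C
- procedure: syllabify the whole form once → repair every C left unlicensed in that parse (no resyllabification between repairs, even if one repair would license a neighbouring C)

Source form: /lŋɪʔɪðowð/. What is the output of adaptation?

Under (C)V(C), the unsyllabifiable consonants are /l/, /ð/ (at most one coda consonant is licensed; onsets are limited to one consonant).
Inserting the epenthetic vowel yields /l/ → /lɪ/, /ð/ → /ðo/.

lɪŋɪʔɪðowðo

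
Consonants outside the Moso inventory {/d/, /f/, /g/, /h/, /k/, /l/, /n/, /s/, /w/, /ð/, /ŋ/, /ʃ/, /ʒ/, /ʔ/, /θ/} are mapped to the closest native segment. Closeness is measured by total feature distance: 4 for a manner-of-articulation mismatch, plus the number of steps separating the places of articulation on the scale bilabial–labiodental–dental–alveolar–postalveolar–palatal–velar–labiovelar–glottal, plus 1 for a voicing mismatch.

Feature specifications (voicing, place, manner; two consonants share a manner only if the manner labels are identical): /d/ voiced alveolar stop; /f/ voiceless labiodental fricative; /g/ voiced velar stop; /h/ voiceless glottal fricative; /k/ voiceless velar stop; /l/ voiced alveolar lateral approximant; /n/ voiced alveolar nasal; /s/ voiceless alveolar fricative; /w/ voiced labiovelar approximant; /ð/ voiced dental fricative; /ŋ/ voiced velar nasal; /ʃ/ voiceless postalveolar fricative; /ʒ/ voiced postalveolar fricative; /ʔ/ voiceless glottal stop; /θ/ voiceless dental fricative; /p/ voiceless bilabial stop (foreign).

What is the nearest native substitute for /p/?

d

/d/ is closest: same manner (stop), place distance 3 (bilabial→alveolar), voicing differs (+1); total 4. Next closest is /f/ at distance 5.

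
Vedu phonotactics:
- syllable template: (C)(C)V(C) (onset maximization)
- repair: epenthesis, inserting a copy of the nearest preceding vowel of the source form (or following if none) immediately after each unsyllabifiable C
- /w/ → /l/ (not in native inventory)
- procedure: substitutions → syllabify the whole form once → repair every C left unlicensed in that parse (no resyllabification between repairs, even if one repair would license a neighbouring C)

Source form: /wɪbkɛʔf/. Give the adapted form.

lɪbkɛʔfɛ

Substitution: /w/ → /l/, giving /lɪbkɛʔf/.
Syllabifying with onset maximization leaves /f/ stranded (at most one coda consonant is licensed; onsets may contain at most 2 consonants).
Each unlicensed consonant becomes the onset of a new syllable: /f/ → /fɛ/.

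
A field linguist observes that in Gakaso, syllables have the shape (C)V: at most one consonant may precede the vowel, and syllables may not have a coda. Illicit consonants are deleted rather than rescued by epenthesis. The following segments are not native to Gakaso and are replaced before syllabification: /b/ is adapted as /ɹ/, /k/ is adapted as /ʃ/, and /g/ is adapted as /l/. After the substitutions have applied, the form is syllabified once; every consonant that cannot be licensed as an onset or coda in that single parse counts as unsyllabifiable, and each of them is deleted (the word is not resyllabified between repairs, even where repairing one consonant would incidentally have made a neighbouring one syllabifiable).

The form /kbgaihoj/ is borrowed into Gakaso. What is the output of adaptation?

laiho

Substitution: /k/ → /ʃ/, /b/ → /ɹ/, /g/ → /l/, giving /ʃɹlaihoj/.
The consonants /ʃ/, /ɹ/, /j/ cannot be parsed into a legal (C)V syllable (no codas are permitted; onsets are limited to one consonant).
Deletion applies to /ʃ/, /ɹ/, /j/.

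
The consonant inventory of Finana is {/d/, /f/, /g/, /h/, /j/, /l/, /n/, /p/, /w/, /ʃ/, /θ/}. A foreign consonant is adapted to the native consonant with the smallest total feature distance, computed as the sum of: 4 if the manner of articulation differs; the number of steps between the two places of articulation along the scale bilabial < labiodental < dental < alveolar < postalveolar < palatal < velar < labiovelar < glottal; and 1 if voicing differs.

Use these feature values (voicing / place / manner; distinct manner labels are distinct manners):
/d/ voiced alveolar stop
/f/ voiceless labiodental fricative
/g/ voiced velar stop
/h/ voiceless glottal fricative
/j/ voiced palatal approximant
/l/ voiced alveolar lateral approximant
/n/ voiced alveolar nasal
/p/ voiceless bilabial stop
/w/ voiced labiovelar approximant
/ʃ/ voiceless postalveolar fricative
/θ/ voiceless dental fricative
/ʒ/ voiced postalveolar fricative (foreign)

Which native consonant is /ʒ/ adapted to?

ʃ

/ʃ/ is closest: same manner (fricative), place distance 0 (postalveolar→postalveolar), voicing differs (+1); total 1. Next closest is /θ/ at distance 3.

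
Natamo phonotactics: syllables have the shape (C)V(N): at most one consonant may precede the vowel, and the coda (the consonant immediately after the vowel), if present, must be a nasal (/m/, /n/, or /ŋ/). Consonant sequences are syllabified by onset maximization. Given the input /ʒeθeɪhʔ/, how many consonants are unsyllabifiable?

The consonants /h/, /ʔ/ cannot be parsed into a legal (C)V(N) syllable (only a nasal (/m/, /n/, or /ŋ/) is licensed in coda position; onsets are limited to one consonant).

2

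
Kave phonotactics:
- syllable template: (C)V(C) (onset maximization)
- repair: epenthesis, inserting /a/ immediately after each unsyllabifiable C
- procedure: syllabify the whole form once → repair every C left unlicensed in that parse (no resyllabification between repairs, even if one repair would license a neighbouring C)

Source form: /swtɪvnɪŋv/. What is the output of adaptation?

sawatɪvnɪŋva

Syllabifying with onset maximization leaves /s/, /w/, /v/ stranded (at most one coda consonant is licensed; onsets are limited to one consonant).
Inserting the epenthetic vowel yields /s/ → /sa/, /w/ → /wa/, /v/ → /va/.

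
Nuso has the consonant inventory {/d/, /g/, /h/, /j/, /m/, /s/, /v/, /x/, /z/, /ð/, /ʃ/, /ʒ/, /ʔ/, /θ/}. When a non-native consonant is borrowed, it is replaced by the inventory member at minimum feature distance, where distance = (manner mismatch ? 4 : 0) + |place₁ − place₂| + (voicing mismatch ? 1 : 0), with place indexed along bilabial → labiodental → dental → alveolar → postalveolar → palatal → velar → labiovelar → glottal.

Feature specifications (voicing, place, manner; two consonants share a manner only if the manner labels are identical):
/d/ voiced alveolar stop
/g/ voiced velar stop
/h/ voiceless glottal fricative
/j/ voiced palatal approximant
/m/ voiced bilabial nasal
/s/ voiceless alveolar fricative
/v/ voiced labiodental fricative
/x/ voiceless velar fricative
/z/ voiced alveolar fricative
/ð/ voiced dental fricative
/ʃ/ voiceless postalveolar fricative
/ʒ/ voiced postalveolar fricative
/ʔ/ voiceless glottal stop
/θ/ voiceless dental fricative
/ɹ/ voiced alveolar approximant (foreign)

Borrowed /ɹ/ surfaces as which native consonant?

j

/j/ is closest: same manner (approximant), place distance 2 (alveolar→palatal), same voicing; total 2. Next closest is /d/ at distance 4.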